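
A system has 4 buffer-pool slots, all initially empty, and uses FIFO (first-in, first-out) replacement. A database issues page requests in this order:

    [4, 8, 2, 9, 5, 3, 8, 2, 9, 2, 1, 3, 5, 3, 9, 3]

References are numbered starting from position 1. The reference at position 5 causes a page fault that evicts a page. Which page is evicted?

4

pos 1: 4: miss, frames (4)
pos 2: 8: miss, frames (4 8)
pos 3: 2: miss, frames (4 8 2)
pos 4: 9: miss, frames (4 8 2 9)
pos 5: 5: miss, evict 4, frames (8 2 9 5)
At position 5, page 4 is evicted.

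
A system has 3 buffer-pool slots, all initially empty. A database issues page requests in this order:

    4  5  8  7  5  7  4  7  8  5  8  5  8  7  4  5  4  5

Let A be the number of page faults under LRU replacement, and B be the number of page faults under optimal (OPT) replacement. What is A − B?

Under LRU: F F F F . . F . F F . . . . F F . . → 9 faults.
Under OPT: F F F F . . . . F . . . . . F . . . → 6 faults.
A − B = 9 − 6 = 3.

3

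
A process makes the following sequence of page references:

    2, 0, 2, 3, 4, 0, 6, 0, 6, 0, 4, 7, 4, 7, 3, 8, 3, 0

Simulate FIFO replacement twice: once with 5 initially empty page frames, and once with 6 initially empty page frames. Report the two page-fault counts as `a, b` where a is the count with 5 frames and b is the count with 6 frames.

5 frames: F F . F F . F . . . . F . . . F . F → 8 faults.
6 frames: F F . F F . F . . . . F . . . F . . → 7 faults.
7 < 8: adding a frame reduced faults, as is typical.

8, 7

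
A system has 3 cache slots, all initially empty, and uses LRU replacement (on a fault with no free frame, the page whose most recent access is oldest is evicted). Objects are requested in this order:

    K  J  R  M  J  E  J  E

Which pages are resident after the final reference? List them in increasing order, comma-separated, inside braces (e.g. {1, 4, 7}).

{E, J, M}

K: miss, frames [K]
J: miss, frames [K, J]
R: miss, frames [K, J, R]
M: miss, evict K, frames [J, R, M]
J: hit
E: miss, evict R, frames [M, J, E]
J: hit
E: hit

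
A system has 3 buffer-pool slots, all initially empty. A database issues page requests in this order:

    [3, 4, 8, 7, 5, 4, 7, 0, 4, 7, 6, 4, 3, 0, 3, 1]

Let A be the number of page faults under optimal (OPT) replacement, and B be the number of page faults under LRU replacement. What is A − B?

Under OPT: F F F F F . . F . . F . F . . F → 9 faults.
Under LRU: F F F F F F . F . . F . F F . F → 11 faults.
A − B = 9 − 11 = -2.

-2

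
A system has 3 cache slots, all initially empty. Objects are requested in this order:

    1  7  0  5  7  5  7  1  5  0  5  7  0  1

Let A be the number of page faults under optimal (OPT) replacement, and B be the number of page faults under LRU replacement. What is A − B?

Under OPT: F F F F . . . . . F . . . F → 6 faults.
Under LRU: F F F F . . . F . F . F . F → 8 faults.
A − B = 6 − 8 = -2.

-2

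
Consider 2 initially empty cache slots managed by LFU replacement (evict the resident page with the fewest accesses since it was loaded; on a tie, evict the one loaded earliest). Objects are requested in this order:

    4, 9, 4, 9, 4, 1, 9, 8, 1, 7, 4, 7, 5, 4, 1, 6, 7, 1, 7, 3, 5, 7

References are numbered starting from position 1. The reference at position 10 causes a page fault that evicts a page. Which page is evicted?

1

pos 1: 4 → fault, frames [4]
pos 2: 9 → fault, frames [4, 9]
pos 3: 4 → hit
pos 4: 9 → hit
pos 5: 4 → hit
pos 6: 1 → fault, evict 9, frames [4, 1]
pos 7: 9 → fault, evict 1, frames [4, 9]
pos 8: 8 → fault, evict 9, frames [4, 8]
pos 9: 1 → fault, evict 8, frames [4, 1]
pos 10: 7 → fault, evict 1, frames [4, 7]
At position 10, page 1 is evicted.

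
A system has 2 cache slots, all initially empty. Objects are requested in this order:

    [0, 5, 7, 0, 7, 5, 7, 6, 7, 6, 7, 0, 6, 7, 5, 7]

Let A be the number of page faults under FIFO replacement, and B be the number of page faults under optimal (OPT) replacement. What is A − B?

Under FIFO: F F F F . F F F . . . F . F F . → 10 faults.
Under OPT: F F F . . F . F . . . F . F F . → 8 faults.
A − B = 10 − 8 = 2.

2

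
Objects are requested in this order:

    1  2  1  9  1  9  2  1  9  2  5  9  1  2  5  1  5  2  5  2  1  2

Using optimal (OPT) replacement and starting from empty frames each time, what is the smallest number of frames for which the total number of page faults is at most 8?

f=1: 22 faults
f=2: 11 faults
f=3: 5 faults
f=4: 4 faults
Smallest f with faults ≤ 8 is 3.

3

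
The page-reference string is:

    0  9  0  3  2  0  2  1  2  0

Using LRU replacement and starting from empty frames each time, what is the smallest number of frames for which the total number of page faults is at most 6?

f=1: 10 faults
f=2: 7 faults
f=3: 5 faults
f=4: 5 faults
f=5: 5 faults
Smallest f with faults ≤ 6 is 3.

3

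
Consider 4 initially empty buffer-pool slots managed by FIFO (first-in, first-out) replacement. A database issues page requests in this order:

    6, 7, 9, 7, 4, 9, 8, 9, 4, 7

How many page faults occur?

6 → fault, frames (6)
7 → fault, frames (6 7)
9 → fault, frames (6 7 9)
7 → hit
4 → fault, frames (6 7 9 4)
9 → hit
8 → fault, evict 6, frames (7 9 4 8)
9 → hit
4 → hit
7 → hit
Page faults: 5.

5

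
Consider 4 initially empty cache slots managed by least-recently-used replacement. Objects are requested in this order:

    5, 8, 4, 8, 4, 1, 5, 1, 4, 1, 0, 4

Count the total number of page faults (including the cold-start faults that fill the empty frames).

5

5 -> fault, frames (5)
8 -> fault, frames (5 8)
4 -> fault, frames (5 8 4)
8 -> hit
4 -> hit
1 -> fault, frames (5 8 4 1)
5 -> hit
1 -> hit
4 -> hit
1 -> hit
0 -> fault, evict 8, frames (5 4 1 0)
4 -> hit
Page faults: 5.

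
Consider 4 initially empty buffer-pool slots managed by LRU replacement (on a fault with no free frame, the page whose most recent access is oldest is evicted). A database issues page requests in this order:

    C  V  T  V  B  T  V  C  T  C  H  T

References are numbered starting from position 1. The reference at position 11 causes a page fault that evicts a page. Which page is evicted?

pos 1: C → fault, frames [C]
pos 2: V → fault, frames [C, V]
pos 3: T → fault, frames [C, V, T]
pos 4: V → hit
pos 5: B → fault, frames [C, T, V, B]
pos 6: T → hit
pos 7: V → hit
pos 8: C → hit
pos 9: T → hit
pos 10: C → hit
pos 11: H → fault, evict B, frames [V, T, C, H]
At position 11, page B is evicted.

B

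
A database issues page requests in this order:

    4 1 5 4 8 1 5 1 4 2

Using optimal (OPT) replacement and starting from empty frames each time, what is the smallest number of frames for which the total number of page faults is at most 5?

f=1: 10 faults
f=2: 7 faults
f=3: 6 faults
f=4: 5 faults
f=5: 5 faults
Smallest f with faults ≤ 5 is 4.

4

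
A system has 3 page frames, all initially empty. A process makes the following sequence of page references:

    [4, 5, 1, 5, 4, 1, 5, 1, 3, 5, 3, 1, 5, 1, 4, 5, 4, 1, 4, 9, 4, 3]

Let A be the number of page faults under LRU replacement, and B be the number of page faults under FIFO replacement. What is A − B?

Under LRU: F F F . . . . . F . . . . . F . . . . F . F → 7 faults.
Under FIFO: F F F . . . . . F . . . . . F F . F . F F F → 10 faults.
A − B = 7 − 10 = -3.

-3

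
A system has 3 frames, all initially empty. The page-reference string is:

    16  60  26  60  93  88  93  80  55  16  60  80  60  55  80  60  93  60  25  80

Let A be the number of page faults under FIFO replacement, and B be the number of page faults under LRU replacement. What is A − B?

Under FIFO: F F F . F F . F F F F F . F . . F F F F → 15 faults.
Under LRU: F F F . F F . F F F F F . F . . F . F F → 14 faults.
A − B = 15 − 14 = 1.

1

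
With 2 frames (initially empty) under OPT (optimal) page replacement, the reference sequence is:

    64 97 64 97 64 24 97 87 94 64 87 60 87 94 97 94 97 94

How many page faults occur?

64: miss, frames {64}
97: miss, frames {64,97}
64: hit
97: hit
64: hit
24: miss, evict 64, frames {97,24}
97: hit
87: miss, evict 24, frames {97,87}
94: miss, evict 97, frames {87,94}
64: miss, evict 94, frames {87,64}
87: hit
60: miss, evict 64, frames {87,60}
87: hit
94: miss, evict 60, frames {87,94}
97: miss, evict 87, frames {94,97}
94: hit
97: hit
94: hit
Page faults: 9.

9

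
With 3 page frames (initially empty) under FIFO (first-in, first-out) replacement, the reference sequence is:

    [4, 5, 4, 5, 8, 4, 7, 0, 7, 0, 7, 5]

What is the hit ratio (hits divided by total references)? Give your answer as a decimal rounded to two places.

4: fault, frames [4]
5: fault, frames [4, 5]
4: hit
5: hit
8: fault, frames [4, 5, 8]
4: hit
7: fault, evict 4, frames [5, 8, 7]
0: fault, evict 5, frames [8, 7, 0]
7: hit
0: hit
7: hit
5: fault, evict 8, frames [7, 0, 5]
Hits: 6 of 12 references → 6/12 = 0.5000.

0.50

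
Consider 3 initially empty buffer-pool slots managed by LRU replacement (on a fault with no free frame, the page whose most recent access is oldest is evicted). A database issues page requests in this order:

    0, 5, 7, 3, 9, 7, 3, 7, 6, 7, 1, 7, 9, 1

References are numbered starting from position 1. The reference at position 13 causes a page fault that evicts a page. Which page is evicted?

6

pos 1: 0 → miss, frames (0)
pos 2: 5 → miss, frames (0 5)
pos 3: 7 → miss, frames (0 5 7)
pos 4: 3 → miss, evict 0, frames (5 7 3)
pos 5: 9 → miss, evict 5, frames (7 3 9)
pos 6: 7 → hit
pos 7: 3 → hit
pos 8: 7 → hit
pos 9: 6 → miss, evict 9, frames (3 7 6)
pos 10: 7 → hit
pos 11: 1 → miss, evict 3, frames (6 7 1)
pos 12: 7 → hit
pos 13: 9 → miss, evict 6, frames (1 7 9)
At position 13, page 6 is evicted.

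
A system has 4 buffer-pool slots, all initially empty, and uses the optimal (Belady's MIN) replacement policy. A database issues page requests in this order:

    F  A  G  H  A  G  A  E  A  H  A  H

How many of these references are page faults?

5

F → miss, frames [F]
A → miss, frames [F, A]
G → miss, frames [F, A, G]
H → miss, frames [F, A, G, H]
A → hit
G → hit
A → hit
E → miss, evict G, frames [F, A, H, E]
A → hit
H → hit
A → hit
H → hit
Page faults: 5.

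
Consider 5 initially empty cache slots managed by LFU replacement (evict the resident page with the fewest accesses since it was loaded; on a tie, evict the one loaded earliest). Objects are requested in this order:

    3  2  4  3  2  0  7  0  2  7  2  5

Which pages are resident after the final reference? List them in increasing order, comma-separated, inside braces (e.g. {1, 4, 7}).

{0, 2, 3, 5, 7}

3 -> fault, frames [3]
2 -> fault, frames [3, 2]
4 -> fault, frames [3, 2, 4]
3 -> hit
2 -> hit
0 -> fault, frames [3, 2, 4, 0]
7 -> fault, frames [3, 2, 4, 0, 7]
0 -> hit
2 -> hit
7 -> hit
2 -> hit
5 -> fault, evict 4, frames [3, 2, 0, 7, 5]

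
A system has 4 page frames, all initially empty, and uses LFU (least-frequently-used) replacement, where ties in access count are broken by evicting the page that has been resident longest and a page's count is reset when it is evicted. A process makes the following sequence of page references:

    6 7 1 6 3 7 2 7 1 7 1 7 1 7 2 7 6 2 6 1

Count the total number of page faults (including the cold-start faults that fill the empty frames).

6

6 -> fault, frames [6]
7 -> fault, frames [6, 7]
1 -> fault, frames [6, 7, 1]
6 -> hit
3 -> fault, frames [6, 7, 1, 3]
7 -> hit
2 -> fault, evict 1, frames [6, 7, 3, 2]
7 -> hit
1 -> fault, evict 3, frames [6, 7, 2, 1]
7 -> hit
1 -> hit
7 -> hit
1 -> hit
7 -> hit
2 -> hit
7 -> hit
6 -> hit
2 -> hit
6 -> hit
1 -> hit
Page faults: 6.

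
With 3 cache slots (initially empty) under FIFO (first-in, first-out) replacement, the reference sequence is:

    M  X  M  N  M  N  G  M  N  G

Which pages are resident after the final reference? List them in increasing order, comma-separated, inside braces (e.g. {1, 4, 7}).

{G, M, N}

M → fault, frames {M}
X → fault, frames {M,X}
M → hit
N → fault, frames {M,X,N}
M → hit
N → hit
G → fault, evict M, frames {X,N,G}
M → fault, evict X, frames {N,G,M}
N → hit
G → hit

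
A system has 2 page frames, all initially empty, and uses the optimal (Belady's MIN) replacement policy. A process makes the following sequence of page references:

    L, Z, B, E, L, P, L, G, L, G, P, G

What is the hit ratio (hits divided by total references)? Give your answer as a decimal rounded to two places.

L -> miss, frames {L}
Z -> miss, frames {L,Z}
B -> miss, evict Z, frames {L,B}
E -> miss, evict B, frames {L,E}
L -> hit
P -> miss, evict E, frames {L,P}
L -> hit
G -> miss, evict P, frames {L,G}
L -> hit
G -> hit
P -> miss, evict L, frames {G,P}
G -> hit
Hits: 5 of 12 references → 5/12 = 0.4167.

0.42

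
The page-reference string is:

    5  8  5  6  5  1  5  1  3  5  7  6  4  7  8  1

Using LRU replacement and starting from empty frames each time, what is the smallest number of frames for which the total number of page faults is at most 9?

f=1: 16 faults
f=2: 12 faults
f=3: 10 faults
f=4: 10 faults
f=5: 9 faults
f=6: 9 faults
f=7: 7 faults
Smallest f with faults ≤ 9 is 5.

5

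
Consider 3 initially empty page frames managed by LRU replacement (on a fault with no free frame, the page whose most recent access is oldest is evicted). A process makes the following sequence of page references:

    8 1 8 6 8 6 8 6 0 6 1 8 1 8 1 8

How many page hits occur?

10

8 -> miss, frames (8)
1 -> miss, frames (8 1)
8 -> hit
6 -> miss, frames (1 8 6)
8 -> hit
6 -> hit
8 -> hit
6 -> hit
0 -> miss, evict 1, frames (8 6 0)
6 -> hit
1 -> miss, evict 8, frames (0 6 1)
8 -> miss, evict 0, frames (6 1 8)
1 -> hit
8 -> hit
1 -> hit
8 -> hit
Hits: 10.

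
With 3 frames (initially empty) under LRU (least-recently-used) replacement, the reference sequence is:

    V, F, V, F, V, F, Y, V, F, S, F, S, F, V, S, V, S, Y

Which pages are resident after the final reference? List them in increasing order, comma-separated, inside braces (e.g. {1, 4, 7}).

V: fault, frames (V)
F: fault, frames (V F)
V: hit
F: hit
V: hit
F: hit
Y: fault, frames (V F Y)
V: hit
F: hit
S: fault, evict Y, frames (V F S)
F: hit
S: hit
F: hit
V: hit
S: hit
V: hit
S: hit
Y: fault, evict F, frames (V S Y)

{S, V, Y}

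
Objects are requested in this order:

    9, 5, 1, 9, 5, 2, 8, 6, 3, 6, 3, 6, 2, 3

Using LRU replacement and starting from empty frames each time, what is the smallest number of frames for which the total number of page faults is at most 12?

2

f=1: 14 faults
f=2: 11 faults
f=3: 8 faults
f=4: 7 faults
f=5: 7 faults
f=6: 7 faults
f=7: 7 faults
Smallest f with faults ≤ 12 is 2.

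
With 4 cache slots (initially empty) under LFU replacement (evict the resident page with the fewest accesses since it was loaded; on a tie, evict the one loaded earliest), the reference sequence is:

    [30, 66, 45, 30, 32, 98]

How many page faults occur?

30 -> fault, frames {30}
66 -> fault, frames {30,66}
45 -> fault, frames {30,66,45}
30 -> hit
32 -> fault, frames {30,66,45,32}
98 -> fault, evict 66, frames {30,45,32,98}
Page faults: 5.

5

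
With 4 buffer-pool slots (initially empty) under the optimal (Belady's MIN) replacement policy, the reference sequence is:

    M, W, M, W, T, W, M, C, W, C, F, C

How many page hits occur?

M → fault, frames {M}
W → fault, frames {M,W}
M → hit
W → hit
T → fault, frames {M,W,T}
W → hit
M → hit
C → fault, frames {M,W,T,C}
W → hit
C → hit
F → fault, evict T, frames {M,W,C,F}
C → hit
Hits: 7.

7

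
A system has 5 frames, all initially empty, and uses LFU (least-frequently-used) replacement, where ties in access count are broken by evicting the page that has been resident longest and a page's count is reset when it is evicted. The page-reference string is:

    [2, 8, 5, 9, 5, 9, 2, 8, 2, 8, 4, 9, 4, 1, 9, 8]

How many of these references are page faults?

2 -> miss, frames [2]
8 -> miss, frames [2, 8]
5 -> miss, frames [2, 8, 5]
9 -> miss, frames [2, 8, 5, 9]
5 -> hit
9 -> hit
2 -> hit
8 -> hit
2 -> hit
8 -> hit
4 -> miss, frames [2, 8, 5, 9, 4]
9 -> hit
4 -> hit
1 -> miss, evict 5, frames [2, 8, 9, 4, 1]
9 -> hit
8 -> hit
Page faults: 6.

6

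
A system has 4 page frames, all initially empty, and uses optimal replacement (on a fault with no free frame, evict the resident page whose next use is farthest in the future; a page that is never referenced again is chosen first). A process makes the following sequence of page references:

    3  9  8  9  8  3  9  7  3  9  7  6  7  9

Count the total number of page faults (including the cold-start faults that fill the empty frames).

3 -> miss, frames [3]
9 -> miss, frames [3, 9]
8 -> miss, frames [3, 9, 8]
9 -> hit
8 -> hit
3 -> hit
9 -> hit
7 -> miss, frames [3, 9, 8, 7]
3 -> hit
9 -> hit
7 -> hit
6 -> miss, evict 8, frames [3, 9, 7, 6]
7 -> hit
9 -> hit
Page faults: 5.

5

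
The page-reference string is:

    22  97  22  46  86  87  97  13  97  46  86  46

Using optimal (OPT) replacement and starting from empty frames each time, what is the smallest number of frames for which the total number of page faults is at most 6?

f=1: 12 faults
f=2: 8 faults
f=3: 7 faults
f=4: 6 faults
f=5: 6 faults
f=6: 6 faults
Smallest f with faults ≤ 6 is 4.

4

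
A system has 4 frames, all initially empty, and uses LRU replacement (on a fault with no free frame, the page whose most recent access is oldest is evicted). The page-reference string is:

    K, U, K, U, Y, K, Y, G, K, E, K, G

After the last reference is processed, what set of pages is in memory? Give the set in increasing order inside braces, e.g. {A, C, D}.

{E, G, K, Y}

K -> miss, frames {K}
U -> miss, frames {K,U}
K -> hit
U -> hit
Y -> miss, frames {K,U,Y}
K -> hit
Y -> hit
G -> miss, frames {U,K,Y,G}
K -> hit
E -> miss, evict U, frames {Y,G,K,E}
K -> hit
G -> hit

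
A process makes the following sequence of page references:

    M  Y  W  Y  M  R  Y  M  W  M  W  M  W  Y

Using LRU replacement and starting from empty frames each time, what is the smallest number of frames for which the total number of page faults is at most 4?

4

f=1: 14 faults
f=2: 9 faults
f=3: 5 faults
f=4: 4 faults
Smallest f with faults ≤ 4 is 4.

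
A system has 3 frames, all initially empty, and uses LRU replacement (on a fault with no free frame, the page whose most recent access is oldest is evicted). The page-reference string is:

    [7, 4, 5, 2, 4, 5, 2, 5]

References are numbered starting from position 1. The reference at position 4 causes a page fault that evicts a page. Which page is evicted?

7

pos 1: 7 → fault, frames [7]
pos 2: 4 → fault, frames [7, 4]
pos 3: 5 → fault, frames [7, 4, 5]
pos 4: 2 → fault, evict 7, frames [4, 5, 2]
At position 4, page 7 is evicted.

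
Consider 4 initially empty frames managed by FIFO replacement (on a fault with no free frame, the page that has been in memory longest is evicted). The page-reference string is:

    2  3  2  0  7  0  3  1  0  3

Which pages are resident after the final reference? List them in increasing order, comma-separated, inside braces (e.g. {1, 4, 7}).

{0, 1, 3, 7}

2: fault, frames {2}
3: fault, frames {2,3}
2: hit
0: fault, frames {2,3,0}
7: fault, frames {2,3,0,7}
0: hit
3: hit
1: fault, evict 2, frames {3,0,7,1}
0: hit
3: hit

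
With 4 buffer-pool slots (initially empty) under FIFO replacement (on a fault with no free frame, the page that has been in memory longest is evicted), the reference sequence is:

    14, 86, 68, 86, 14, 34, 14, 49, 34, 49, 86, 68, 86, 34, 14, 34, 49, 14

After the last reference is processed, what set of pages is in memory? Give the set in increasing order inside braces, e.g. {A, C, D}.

14 → miss, frames (14)
86 → miss, frames (14 86)
68 → miss, frames (14 86 68)
86 → hit
14 → hit
34 → miss, frames (14 86 68 34)
14 → hit
49 → miss, evict 14, frames (86 68 34 49)
34 → hit
49 → hit
86 → hit
68 → hit
86 → hit
34 → hit
14 → miss, evict 86, frames (68 34 49 14)
34 → hit
49 → hit
14 → hit

{14, 34, 49, 68}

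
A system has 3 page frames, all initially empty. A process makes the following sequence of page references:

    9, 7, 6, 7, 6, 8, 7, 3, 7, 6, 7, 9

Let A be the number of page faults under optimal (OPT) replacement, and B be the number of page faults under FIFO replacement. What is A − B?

-2

Under OPT: F F F . . F . F . . . F → 6 faults.
Under FIFO: F F F . . F . F F F . F → 8 faults.
A − B = 6 − 8 = -2.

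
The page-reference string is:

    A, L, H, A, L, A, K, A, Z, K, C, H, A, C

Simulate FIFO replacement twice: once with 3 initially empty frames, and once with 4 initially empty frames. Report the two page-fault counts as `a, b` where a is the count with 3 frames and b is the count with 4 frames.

9, 7

3 frames: F F F . . . F F F . F F F . → 9 faults.
4 frames: F F F . . . F . F . F . F . → 7 faults.
7 < 9: adding a frame reduced faults, as is typical.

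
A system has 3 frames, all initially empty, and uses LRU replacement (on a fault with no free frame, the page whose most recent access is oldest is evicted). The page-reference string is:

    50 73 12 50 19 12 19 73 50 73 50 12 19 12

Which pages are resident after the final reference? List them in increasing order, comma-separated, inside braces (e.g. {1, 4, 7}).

50 → miss, frames (50)
73 → miss, frames (50 73)
12 → miss, frames (50 73 12)
50 → hit
19 → miss, evict 73, frames (12 50 19)
12 → hit
19 → hit
73 → miss, evict 50, frames (12 19 73)
50 → miss, evict 12, frames (19 73 50)
73 → hit
50 → hit
12 → miss, evict 19, frames (73 50 12)
19 → miss, evict 73, frames (50 12 19)
12 → hit

{12, 19, 50}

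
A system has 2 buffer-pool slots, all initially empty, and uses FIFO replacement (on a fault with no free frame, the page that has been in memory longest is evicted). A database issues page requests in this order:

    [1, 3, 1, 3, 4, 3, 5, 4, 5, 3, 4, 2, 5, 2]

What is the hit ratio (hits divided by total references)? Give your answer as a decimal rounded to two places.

1 -> fault, frames [1]
3 -> fault, frames [1, 3]
1 -> hit
3 -> hit
4 -> fault, evict 1, frames [3, 4]
3 -> hit
5 -> fault, evict 3, frames [4, 5]
4 -> hit
5 -> hit
3 -> fault, evict 4, frames [5, 3]
4 -> fault, evict 5, frames [3, 4]
2 -> fault, evict 3, frames [4, 2]
5 -> fault, evict 4, frames [2, 5]
2 -> hit
Hits: 6 of 14 references → 6/14 = 0.4286.

0.43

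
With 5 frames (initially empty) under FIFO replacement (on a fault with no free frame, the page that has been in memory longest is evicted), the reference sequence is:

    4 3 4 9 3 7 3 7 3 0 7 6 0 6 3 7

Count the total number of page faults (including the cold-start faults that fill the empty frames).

6

4: fault, frames (4)
3: fault, frames (4 3)
4: hit
9: fault, frames (4 3 9)
3: hit
7: fault, frames (4 3 9 7)
3: hit
7: hit
3: hit
0: fault, frames (4 3 9 7 0)
7: hit
6: fault, evict 4, frames (3 9 7 0 6)
0: hit
6: hit
3: hit
7: hit
Page faults: 6.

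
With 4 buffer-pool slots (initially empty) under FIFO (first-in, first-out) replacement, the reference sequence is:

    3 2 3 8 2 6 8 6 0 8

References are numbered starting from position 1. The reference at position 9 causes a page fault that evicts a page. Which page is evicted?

3

pos 1: 3: fault, frames [3]
pos 2: 2: fault, frames [3, 2]
pos 3: 3: hit
pos 4: 8: fault, frames [3, 2, 8]
pos 5: 2: hit
pos 6: 6: fault, frames [3, 2, 8, 6]
pos 7: 8: hit
pos 8: 6: hit
pos 9: 0: fault, evict 3, frames [2, 8, 6, 0]
At position 9, page 3 is evicted.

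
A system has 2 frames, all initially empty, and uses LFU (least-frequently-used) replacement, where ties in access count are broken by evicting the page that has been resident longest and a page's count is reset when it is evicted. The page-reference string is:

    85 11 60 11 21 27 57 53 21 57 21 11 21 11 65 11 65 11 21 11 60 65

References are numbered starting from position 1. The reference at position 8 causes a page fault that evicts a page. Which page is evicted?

pos 1: 85 -> fault, frames (85)
pos 2: 11 -> fault, frames (85 11)
pos 3: 60 -> fault, evict 85, frames (11 60)
pos 4: 11 -> hit
pos 5: 21 -> fault, evict 60, frames (11 21)
pos 6: 27 -> fault, evict 21, frames (11 27)
pos 7: 57 -> fault, evict 27, frames (11 57)
pos 8: 53 -> fault, evict 57, frames (11 53)
At position 8, page 57 is evicted.

57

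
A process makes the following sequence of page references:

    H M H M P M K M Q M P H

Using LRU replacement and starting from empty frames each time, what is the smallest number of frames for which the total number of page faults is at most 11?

f=1: 12 faults
f=2: 7 faults
f=3: 7 faults
f=4: 6 faults
f=5: 5 faults
Smallest f with faults ≤ 11 is 2.

2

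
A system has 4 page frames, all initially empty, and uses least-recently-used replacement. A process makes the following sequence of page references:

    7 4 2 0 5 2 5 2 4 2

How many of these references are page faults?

7 → miss, frames {7}
4 → miss, frames {7,4}
2 → miss, frames {7,4,2}
0 → miss, frames {7,4,2,0}
5 → miss, evict 7, frames {4,2,0,5}
2 → hit
5 → hit
2 → hit
4 → hit
2 → hit
Page faults: 5.

5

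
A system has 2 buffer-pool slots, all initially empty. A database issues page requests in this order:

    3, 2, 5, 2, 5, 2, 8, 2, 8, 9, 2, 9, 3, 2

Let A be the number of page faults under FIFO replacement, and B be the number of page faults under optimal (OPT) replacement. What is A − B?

2

Under FIFO: F F F . . . F F . F . . F F → 8 faults.
Under OPT: F F F . . . F . . F . . F . → 6 faults.
A − B = 8 − 6 = 2.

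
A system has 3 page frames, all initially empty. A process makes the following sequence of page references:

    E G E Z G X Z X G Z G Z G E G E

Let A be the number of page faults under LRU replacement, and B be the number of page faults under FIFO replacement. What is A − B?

-1

Under LRU: F F . F . F . . . . . . . F . . → 5 faults.
Under FIFO: F F . F . F . . . . . . . F F . → 6 faults.
A − B = 5 − 6 = -1.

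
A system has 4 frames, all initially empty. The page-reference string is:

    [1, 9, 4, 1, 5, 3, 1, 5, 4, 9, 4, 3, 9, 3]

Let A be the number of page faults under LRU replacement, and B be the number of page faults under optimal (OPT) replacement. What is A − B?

1

Under LRU: F F F . F F . . . F . F . . → 7 faults.
Under OPT: F F F . F F . . . F . . . . → 6 faults.
A − B = 7 − 6 = 1.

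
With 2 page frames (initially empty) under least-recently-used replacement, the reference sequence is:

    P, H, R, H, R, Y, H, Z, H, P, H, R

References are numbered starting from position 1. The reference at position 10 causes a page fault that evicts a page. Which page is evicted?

pos 1: P: miss, frames (P)
pos 2: H: miss, frames (P H)
pos 3: R: miss, evict P, frames (H R)
pos 4: H: hit
pos 5: R: hit
pos 6: Y: miss, evict H, frames (R Y)
pos 7: H: miss, evict R, frames (Y H)
pos 8: Z: miss, evict Y, frames (H Z)
pos 9: H: hit
pos 10: P: miss, evict Z, frames (H P)
At position 10, page Z is evicted.

Z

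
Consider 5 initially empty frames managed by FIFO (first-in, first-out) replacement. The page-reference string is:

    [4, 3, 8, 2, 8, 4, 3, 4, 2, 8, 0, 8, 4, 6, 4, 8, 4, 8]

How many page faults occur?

7

4 → miss, frames {4}
3 → miss, frames {4,3}
8 → miss, frames {4,3,8}
2 → miss, frames {4,3,8,2}
8 → hit
4 → hit
3 → hit
4 → hit
2 → hit
8 → hit
0 → miss, frames {4,3,8,2,0}
8 → hit
4 → hit
6 → miss, evict 4, frames {3,8,2,0,6}
4 → miss, evict 3, frames {8,2,0,6,4}
8 → hit
4 → hit
8 → hit
Page faults: 7.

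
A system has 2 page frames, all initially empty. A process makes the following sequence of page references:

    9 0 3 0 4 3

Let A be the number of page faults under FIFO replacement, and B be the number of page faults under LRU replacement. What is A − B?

Under FIFO: F F F . F . → 4 faults.
Under LRU: F F F . F F → 5 faults.
A − B = 4 − 5 = -1.

-1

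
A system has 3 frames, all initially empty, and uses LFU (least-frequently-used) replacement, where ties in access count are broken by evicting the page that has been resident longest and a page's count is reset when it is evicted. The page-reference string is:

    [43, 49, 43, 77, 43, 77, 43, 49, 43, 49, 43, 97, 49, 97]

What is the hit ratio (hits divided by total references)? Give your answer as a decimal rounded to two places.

43 → miss, frames (43)
49 → miss, frames (43 49)
43 → hit
77 → miss, frames (43 49 77)
43 → hit
77 → hit
43 → hit
49 → hit
43 → hit
49 → hit
43 → hit
97 → miss, evict 77, frames (43 49 97)
49 → hit
97 → hit
Hits: 10 of 14 references → 10/14 = 0.7143.

0.71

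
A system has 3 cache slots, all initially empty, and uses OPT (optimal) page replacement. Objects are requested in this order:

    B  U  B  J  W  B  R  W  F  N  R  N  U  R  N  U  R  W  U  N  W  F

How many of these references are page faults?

B → miss, frames [B]
U → miss, frames [B, U]
B → hit
J → miss, frames [B, U, J]
W → miss, evict J, frames [B, U, W]
B → hit
R → miss, evict B, frames [U, W, R]
W → hit
F → miss, evict W, frames [U, R, F]
N → miss, evict F, frames [U, R, N]
R → hit
N → hit
U → hit
R → hit
N → hit
U → hit
R → hit
W → miss, evict R, frames [U, N, W]
U → hit
N → hit
W → hit
F → miss, evict W, frames [U, N, F]
Page faults: 9.

9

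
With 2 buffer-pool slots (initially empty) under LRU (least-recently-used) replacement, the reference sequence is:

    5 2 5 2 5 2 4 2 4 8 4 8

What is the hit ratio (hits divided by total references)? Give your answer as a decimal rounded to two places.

0.67

5 -> fault, frames (5)
2 -> fault, frames (5 2)
5 -> hit
2 -> hit
5 -> hit
2 -> hit
4 -> fault, evict 5, frames (2 4)
2 -> hit
4 -> hit
8 -> fault, evict 2, frames (4 8)
4 -> hit
8 -> hit
Hits: 8 of 12 references → 8/12 = 0.6667.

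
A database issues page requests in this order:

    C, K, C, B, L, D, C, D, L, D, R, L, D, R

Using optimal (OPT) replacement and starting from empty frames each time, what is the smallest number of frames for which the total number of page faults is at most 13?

f=1: 14 faults
f=2: 8 faults
f=3: 6 faults
f=4: 6 faults
f=5: 6 faults
f=6: 6 faults
Smallest f with faults ≤ 13 is 2.

2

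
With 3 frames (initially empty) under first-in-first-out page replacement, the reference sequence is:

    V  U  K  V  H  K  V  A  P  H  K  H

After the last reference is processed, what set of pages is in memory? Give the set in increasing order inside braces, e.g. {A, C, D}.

V: fault, frames [V]
U: fault, frames [V, U]
K: fault, frames [V, U, K]
V: hit
H: fault, evict V, frames [U, K, H]
K: hit
V: fault, evict U, frames [K, H, V]
A: fault, evict K, frames [H, V, A]
P: fault, evict H, frames [V, A, P]
H: fault, evict V, frames [A, P, H]
K: fault, evict A, frames [P, H, K]
H: hit

{H, K, P}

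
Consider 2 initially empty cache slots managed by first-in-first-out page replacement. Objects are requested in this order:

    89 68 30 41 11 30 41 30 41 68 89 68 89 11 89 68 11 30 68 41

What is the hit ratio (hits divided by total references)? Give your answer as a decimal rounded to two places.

89 -> fault, frames {89}
68 -> fault, frames {89,68}
30 -> fault, evict 89, frames {68,30}
41 -> fault, evict 68, frames {30,41}
11 -> fault, evict 30, frames {41,11}
30 -> fault, evict 41, frames {11,30}
41 -> fault, evict 11, frames {30,41}
30 -> hit
41 -> hit
68 -> fault, evict 30, frames {41,68}
89 -> fault, evict 41, frames {68,89}
68 -> hit
89 -> hit
11 -> fault, evict 68, frames {89,11}
89 -> hit
68 -> fault, evict 89, frames {11,68}
11 -> hit
30 -> fault, evict 11, frames {68,30}
68 -> hit
41 -> fault, evict 68, frames {30,41}
Hits: 7 of 20 references → 7/20 = 0.3500.

0.35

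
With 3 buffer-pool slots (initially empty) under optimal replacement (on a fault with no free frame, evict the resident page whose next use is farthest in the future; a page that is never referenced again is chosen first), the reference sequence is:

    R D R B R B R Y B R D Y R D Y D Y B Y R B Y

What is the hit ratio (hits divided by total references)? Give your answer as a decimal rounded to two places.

R → fault, frames [R]
D → fault, frames [R, D]
R → hit
B → fault, frames [R, D, B]
R → hit
B → hit
R → hit
Y → fault, evict D, frames [R, B, Y]
B → hit
R → hit
D → fault, evict B, frames [R, Y, D]
Y → hit
R → hit
D → hit
Y → hit
D → hit
Y → hit
B → fault, evict D, frames [R, Y, B]
Y → hit
R → hit
B → hit
Y → hit
Hits: 16 of 22 references → 16/22 = 0.7273.

0.73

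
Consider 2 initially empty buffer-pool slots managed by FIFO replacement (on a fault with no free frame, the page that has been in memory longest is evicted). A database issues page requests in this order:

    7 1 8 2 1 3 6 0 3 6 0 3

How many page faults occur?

12

7: miss, frames (7)
1: miss, frames (7 1)
8: miss, evict 7, frames (1 8)
2: miss, evict 1, frames (8 2)
1: miss, evict 8, frames (2 1)
3: miss, evict 2, frames (1 3)
6: miss, evict 1, frames (3 6)
0: miss, evict 3, frames (6 0)
3: miss, evict 6, frames (0 3)
6: miss, evict 0, frames (3 6)
0: miss, evict 3, frames (6 0)
3: miss, evict 6, frames (0 3)
Page faults: 12.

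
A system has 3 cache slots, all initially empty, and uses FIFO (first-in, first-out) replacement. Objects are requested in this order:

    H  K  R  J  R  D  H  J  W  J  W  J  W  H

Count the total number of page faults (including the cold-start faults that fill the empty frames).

8

H: miss, frames {H}
K: miss, frames {H,K}
R: miss, frames {H,K,R}
J: miss, evict H, frames {K,R,J}
R: hit
D: miss, evict K, frames {R,J,D}
H: miss, evict R, frames {J,D,H}
J: hit
W: miss, evict J, frames {D,H,W}
J: miss, evict D, frames {H,W,J}
W: hit
J: hit
W: hit
H: hit
Page faults: 8.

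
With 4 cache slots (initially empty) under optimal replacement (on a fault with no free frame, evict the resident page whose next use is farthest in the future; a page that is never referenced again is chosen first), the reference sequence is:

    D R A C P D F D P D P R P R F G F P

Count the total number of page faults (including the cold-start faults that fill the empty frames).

7

D: fault, frames {D}
R: fault, frames {D,R}
A: fault, frames {D,R,A}
C: fault, frames {D,R,A,C}
P: fault, evict C, frames {D,R,A,P}
D: hit
F: fault, evict A, frames {D,R,P,F}
D: hit
P: hit
D: hit
P: hit
R: hit
P: hit
R: hit
F: hit
G: fault, evict R, frames {D,P,F,G}
F: hit
P: hit
Page faults: 7.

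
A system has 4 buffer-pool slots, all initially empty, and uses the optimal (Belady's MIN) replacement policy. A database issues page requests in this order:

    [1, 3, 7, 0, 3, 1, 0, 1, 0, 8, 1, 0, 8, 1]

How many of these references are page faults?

5

1 → fault, frames (1)
3 → fault, frames (1 3)
7 → fault, frames (1 3 7)
0 → fault, frames (1 3 7 0)
3 → hit
1 → hit
0 → hit
1 → hit
0 → hit
8 → fault, evict 7, frames (1 3 0 8)
1 → hit
0 → hit
8 → hit
1 → hit
Page faults: 5.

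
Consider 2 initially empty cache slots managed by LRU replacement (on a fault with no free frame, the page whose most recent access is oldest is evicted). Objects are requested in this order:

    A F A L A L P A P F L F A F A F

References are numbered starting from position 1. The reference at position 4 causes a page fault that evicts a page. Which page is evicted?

F

pos 1: A: miss, frames (A)
pos 2: F: miss, frames (A F)
pos 3: A: hit
pos 4: L: miss, evict F, frames (A L)
At position 4, page F is evicted.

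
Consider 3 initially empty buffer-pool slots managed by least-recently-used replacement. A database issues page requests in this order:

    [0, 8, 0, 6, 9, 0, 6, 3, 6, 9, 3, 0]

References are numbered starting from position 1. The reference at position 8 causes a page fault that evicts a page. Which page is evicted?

pos 1: 0 → miss, frames [0]
pos 2: 8 → miss, frames [0, 8]
pos 3: 0 → hit
pos 4: 6 → miss, frames [8, 0, 6]
pos 5: 9 → miss, evict 8, frames [0, 6, 9]
pos 6: 0 → hit
pos 7: 6 → hit
pos 8: 3 → miss, evict 9, frames [0, 6, 3]
At position 8, page 9 is evicted.

9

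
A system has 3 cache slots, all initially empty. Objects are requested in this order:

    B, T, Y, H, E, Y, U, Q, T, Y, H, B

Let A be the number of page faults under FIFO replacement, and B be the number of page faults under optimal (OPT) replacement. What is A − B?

2

Under FIFO: F F F F F . F F F F F F → 11 faults.
Under OPT: F F F F F . F F . . F F → 9 faults.
A − B = 11 − 9 = 2.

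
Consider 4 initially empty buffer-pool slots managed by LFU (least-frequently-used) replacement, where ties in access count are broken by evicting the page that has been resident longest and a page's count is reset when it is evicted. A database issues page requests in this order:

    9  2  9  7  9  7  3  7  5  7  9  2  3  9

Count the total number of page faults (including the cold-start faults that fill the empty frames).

7

9: fault, frames [9]
2: fault, frames [9, 2]
9: hit
7: fault, frames [9, 2, 7]
9: hit
7: hit
3: fault, frames [9, 2, 7, 3]
7: hit
5: fault, evict 2, frames [9, 7, 3, 5]
7: hit
9: hit
2: fault, evict 3, frames [9, 7, 5, 2]
3: fault, evict 5, frames [9, 7, 2, 3]
9: hit
Page faults: 7.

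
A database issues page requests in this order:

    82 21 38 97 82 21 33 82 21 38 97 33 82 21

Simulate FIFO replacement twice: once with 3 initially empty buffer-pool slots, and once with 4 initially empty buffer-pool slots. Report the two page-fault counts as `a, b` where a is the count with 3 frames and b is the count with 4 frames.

3 frames: F F F F F F F . . F F . F F → 11 faults.
4 frames: F F F F . . F F F F F F F F → 12 faults.
12 > 11: adding a frame increased faults — Belady's anomaly.

11, 12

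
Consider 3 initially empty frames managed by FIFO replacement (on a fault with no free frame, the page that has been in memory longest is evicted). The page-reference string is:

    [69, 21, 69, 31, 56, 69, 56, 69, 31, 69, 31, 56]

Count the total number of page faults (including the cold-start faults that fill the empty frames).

69 -> miss, frames (69)
21 -> miss, frames (69 21)
69 -> hit
31 -> miss, frames (69 21 31)
56 -> miss, evict 69, frames (21 31 56)
69 -> miss, evict 21, frames (31 56 69)
56 -> hit
69 -> hit
31 -> hit
69 -> hit
31 -> hit
56 -> hit
Page faults: 5.

5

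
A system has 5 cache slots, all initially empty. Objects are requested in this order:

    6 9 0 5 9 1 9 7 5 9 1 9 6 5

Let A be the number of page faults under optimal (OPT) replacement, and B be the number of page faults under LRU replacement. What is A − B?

-1

Under OPT: F F F F . F . F . . . . . . → 6 faults.
Under LRU: F F F F . F . F . . . . F . → 7 faults.
A − B = 6 − 7 = -1.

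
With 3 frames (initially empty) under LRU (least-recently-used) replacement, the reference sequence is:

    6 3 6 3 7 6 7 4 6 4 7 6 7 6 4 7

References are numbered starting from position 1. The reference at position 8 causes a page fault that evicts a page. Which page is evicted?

pos 1: 6: miss, frames (6)
pos 2: 3: miss, frames (6 3)
pos 3: 6: hit
pos 4: 3: hit
pos 5: 7: miss, frames (6 3 7)
pos 6: 6: hit
pos 7: 7: hit
pos 8: 4: miss, evict 3, frames (6 7 4)
At position 8, page 3 is evicted.

3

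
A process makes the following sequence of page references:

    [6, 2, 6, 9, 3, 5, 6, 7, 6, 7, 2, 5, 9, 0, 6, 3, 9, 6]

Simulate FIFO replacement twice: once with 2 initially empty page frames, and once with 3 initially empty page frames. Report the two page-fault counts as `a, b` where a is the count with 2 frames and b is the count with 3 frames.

15, 14

2 frames: F F . F F F F F . . F F F F F F F F → 15 faults.
3 frames: F F . F F F F F . . F F F F F F F . → 14 faults.
14 < 15: adding a frame reduced faults, as is typical.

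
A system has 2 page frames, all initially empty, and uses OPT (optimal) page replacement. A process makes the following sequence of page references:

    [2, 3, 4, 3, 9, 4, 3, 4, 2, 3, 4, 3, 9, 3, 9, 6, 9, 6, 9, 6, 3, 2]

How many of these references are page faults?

11

2: miss, frames {2}
3: miss, frames {2,3}
4: miss, evict 2, frames {3,4}
3: hit
9: miss, evict 3, frames {4,9}
4: hit
3: miss, evict 9, frames {4,3}
4: hit
2: miss, evict 4, frames {3,2}
3: hit
4: miss, evict 2, frames {3,4}
3: hit
9: miss, evict 4, frames {3,9}
3: hit
9: hit
6: miss, evict 3, frames {9,6}
9: hit
6: hit
9: hit
6: hit
3: miss, evict 6, frames {9,3}
2: miss, evict 3, frames {9,2}
Page faults: 11.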